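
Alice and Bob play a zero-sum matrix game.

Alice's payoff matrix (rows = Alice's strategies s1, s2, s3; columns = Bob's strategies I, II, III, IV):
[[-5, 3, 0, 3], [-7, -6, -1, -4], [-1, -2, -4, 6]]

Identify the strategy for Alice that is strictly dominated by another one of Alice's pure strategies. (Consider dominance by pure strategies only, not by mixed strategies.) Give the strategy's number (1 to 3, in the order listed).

Compare s2 with s1: -5 > -7, 3 > -6, 0 > -1, 3 > -4.
So s1 strictly dominates s2 for Alice; s2 is strictly dominated.

2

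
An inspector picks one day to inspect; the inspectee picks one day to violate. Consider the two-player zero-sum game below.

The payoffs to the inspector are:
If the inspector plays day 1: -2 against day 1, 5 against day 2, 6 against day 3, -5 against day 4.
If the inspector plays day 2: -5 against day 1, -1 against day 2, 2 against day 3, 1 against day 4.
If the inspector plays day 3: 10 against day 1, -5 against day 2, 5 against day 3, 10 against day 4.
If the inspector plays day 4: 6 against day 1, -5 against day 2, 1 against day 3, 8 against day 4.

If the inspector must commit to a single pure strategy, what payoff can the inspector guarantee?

-5

The worst-case payoff for each row is day 1: -5, day 2: -5, day 3: -5, day 4: -5.
The best of these is -5.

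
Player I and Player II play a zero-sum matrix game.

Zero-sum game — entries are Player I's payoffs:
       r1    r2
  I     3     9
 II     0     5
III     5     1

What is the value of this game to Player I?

Row II is strictly dominated by row I, so Player I never plays it.
The remaining 2×2 game on (I, III) × (r1, r2) has no saddle point. Let Player I play I with probability p; indifference gives 3p + 5(1−p) = 9p + (1−p), so p = 2/5.
Similarly Player II's optimal q on r1 is 4/5, and the value is 3·(4/5) + (9)·(1/5) = 21/5.

21/5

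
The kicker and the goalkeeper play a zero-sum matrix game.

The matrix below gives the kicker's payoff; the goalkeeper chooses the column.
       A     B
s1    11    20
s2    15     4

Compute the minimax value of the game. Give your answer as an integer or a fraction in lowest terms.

Row minima are 11 and 4, so the kicker's maximin is 11; column maxima are 15 and 20, so the goalkeeper's minimax is 15. These differ, so the equilibrium is in mixed strategies.
Let the kicker play s1 with probability p. The goalkeeper is indifferent when 11p + 15(1−p) = 20p + 4(1−p), giving p = 11/20.
Let the goalkeeper play A with probability q. The kicker is indifferent when 11q + 20(1−q) = 15q + 4(1−q), giving q = 4/5.
The value is 11·(4/5) + (20)·(1/5) = 64/5.

64/5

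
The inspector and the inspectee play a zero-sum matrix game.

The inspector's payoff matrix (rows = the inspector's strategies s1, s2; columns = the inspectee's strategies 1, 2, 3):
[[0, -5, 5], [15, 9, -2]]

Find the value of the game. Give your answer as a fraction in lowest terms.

Column 1 is strictly dominated by 2 for the inspectee (it gives the inspector more in every row).
The remaining 2×2 game on (s1, s2) × (2, 3) has no saddle point. Let the inspector play s1 with probability p; indifference gives −5p + 9(1−p) = 5p − 2(1−p), so p = 11/21.
Similarly the inspectee's optimal q on 2 is 1/3, and the value is -5·(1/3) + (5)·(2/3) = 5/3.

5/3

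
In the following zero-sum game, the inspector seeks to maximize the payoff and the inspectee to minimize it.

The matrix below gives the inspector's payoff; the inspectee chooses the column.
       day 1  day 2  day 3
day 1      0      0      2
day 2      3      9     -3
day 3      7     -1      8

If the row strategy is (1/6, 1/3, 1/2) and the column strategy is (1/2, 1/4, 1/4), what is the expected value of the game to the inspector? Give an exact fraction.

89/24

Against (1/2, 1/4, 1/4), each row's expected payoff is day 1: 1/2; day 2: 3; day 3: 21/4.
Taking the (1/6, 1/3, 1/2)-weighted average: (1/6)·(1/2) + (1/3)·(3) + (1/2)·(21/4) = 89/24.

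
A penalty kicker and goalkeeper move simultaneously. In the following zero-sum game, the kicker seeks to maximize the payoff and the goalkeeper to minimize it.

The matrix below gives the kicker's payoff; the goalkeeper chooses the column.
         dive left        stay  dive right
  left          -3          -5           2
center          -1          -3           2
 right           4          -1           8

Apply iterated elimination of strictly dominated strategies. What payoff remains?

-1

Row left is strictly dominated by row right (4>-3, -1>-5, 8>2); eliminate left.
Row center is strictly dominated by row right (4>-1, -1>-3, 8>2); eliminate center.
Column dive left is strictly dominated by stay for the goalkeeper (-1<4); eliminate dive left.
Column dive right is strictly dominated by stay for the goalkeeper (-1<8); eliminate dive right.
Only (right, stay) remains, with payoff -1.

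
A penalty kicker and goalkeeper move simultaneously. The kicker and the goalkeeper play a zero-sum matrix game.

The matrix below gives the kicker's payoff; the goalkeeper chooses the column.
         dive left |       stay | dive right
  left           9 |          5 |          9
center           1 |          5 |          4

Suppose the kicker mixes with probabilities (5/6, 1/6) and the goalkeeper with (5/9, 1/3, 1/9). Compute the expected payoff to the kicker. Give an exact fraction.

Against (5/9, 1/3, 1/9), each row's expected payoff is left: 23/3; center: 8/3.
Taking the (5/6, 1/6)-weighted average: (5/6)·(23/3) + (1/6)·(8/3) = 41/6.

41/6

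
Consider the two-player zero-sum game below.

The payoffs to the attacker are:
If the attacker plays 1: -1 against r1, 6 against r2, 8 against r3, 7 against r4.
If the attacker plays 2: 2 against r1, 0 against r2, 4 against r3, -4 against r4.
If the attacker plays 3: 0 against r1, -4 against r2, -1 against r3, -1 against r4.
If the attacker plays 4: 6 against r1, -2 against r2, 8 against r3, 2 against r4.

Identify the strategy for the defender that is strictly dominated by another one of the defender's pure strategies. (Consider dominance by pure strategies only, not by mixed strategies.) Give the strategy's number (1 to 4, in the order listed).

3

The defender prefers columns that give the attacker less. Compare r3 with r2: 6 < 8, 0 < 4, -4 < -1, -2 < 8.
So r2 strictly dominates r3 for the defender; r3 is strictly dominated.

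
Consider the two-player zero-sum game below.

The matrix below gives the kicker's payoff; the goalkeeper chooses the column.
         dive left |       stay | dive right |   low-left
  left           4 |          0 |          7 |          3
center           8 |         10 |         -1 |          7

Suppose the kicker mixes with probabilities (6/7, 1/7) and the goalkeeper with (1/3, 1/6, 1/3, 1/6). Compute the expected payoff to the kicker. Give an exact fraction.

Against (1/3, 1/6, 1/3, 1/6), each row's expected payoff is left: 25/6; center: 31/6.
Taking the (6/7, 1/7)-weighted average: (6/7)·(25/6) + (1/7)·(31/6) = 181/42.

181/42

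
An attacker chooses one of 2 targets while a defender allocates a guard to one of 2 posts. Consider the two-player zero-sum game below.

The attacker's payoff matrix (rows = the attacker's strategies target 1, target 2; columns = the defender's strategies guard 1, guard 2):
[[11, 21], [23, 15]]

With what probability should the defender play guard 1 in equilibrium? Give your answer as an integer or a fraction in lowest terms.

Row minima are 11 and 15, so the attacker's maximin is 15; column maxima are 23 and 21, so the defender's minimax is 21. These differ, so the equilibrium is in mixed strategies.
Let the defender play guard 1 with probability q. The attacker is indifferent when 11q + 21(1−q) = 23q + 15(1−q), giving q = 1/3.

1/3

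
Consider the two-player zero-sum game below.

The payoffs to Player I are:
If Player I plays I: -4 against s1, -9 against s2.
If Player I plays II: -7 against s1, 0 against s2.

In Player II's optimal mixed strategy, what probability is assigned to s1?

3/4

Row minima are -9 and -7, so Player I's maximin is -7; column maxima are -4 and 0, so Player II's minimax is -4. These differ, so the equilibrium is in mixed strategies.
Let Player II play s1 with probability q. Player I is indifferent when −4q − 9(1−q) = −7q, giving q = 3/4.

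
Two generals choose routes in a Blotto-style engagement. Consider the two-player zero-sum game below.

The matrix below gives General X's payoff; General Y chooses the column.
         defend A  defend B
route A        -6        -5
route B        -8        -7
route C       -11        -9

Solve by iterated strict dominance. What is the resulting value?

Column defend B is strictly dominated by defend A for General Y (-6<-5, -8<-7, -11<-9); eliminate defend B.
Row route B is strictly dominated by row route A (-6>-8); eliminate route B.
Row route C is strictly dominated by row route A (-6>-11); eliminate route C.
Only (route A, defend A) remains, with payoff -6.

-6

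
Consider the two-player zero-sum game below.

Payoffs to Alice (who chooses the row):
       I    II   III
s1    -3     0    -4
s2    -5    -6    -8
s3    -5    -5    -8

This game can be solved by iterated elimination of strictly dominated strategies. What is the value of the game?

-4

Row s2 is strictly dominated by row s1 (-3>-5, 0>-6, -4>-8); eliminate s2.
Column I is strictly dominated by III for Bob (-4<-3, -8<-5); eliminate I.
Column II is strictly dominated by III for Bob (-4<0, -8<-5); eliminate II.
Row s3 is strictly dominated by row s1 (-4>-8); eliminate s3.
Only (s1, III) remains, with payoff -4.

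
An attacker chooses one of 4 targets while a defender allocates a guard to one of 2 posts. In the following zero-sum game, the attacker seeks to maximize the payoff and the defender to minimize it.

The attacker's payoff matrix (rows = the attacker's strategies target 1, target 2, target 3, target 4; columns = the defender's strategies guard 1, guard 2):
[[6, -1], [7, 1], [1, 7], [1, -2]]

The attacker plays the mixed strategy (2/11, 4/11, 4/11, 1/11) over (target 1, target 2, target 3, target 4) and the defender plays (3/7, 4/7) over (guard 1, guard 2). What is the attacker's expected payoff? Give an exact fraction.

Against (3/7, 4/7), each row's expected payoff is target 1: 2; target 2: 25/7; target 3: 31/7; target 4: -5/7.
Taking the (2/11, 4/11, 4/11, 1/11)-weighted average: (2/11)·(2) + (4/11)·(25/7) + (4/11)·(31/7) + (1/11)·(-5/7) = 247/77.

247/77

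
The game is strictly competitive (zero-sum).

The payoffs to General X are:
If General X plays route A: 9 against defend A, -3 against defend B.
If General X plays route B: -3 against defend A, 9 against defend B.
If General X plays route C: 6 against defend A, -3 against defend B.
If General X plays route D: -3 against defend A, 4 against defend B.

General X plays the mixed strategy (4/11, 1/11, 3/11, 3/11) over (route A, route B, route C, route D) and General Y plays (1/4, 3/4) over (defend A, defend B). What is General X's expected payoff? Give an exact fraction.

Against (1/4, 3/4), each row's expected payoff is route A: 0; route B: 6; route C: -3/4; route D: 9/4.
Taking the (4/11, 1/11, 3/11, 3/11)-weighted average: (4/11)·(0) + (1/11)·(6) + (3/11)·(-3/4) + (3/11)·(9/4) = 21/22.

21/22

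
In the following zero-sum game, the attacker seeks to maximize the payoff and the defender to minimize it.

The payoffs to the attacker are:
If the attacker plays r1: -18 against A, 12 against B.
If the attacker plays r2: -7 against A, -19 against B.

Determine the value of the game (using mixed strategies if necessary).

-71/7

Row minima are -18 and -19, so the attacker's maximin is -18; column maxima are -7 and 12, so the defender's minimax is -7. These differ, so the equilibrium is in mixed strategies.
Let the attacker play r1 with probability p. The defender is indifferent when −18p − 7(1−p) = 12p − 19(1−p), giving p = 2/7.
Let the defender play A with probability q. The attacker is indifferent when −18q + 12(1−q) = −7q − 19(1−q), giving q = 31/42.
The value is -18·(31/42) + (12)·(11/42) = -71/7.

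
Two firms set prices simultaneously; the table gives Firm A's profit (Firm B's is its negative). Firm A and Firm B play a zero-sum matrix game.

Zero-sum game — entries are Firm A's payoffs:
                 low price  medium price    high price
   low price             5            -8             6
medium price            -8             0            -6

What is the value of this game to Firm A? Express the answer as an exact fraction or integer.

-64/21

Column high price is strictly dominated by low price for Firm B (it gives Firm A more in every row).
The remaining 2×2 game on (low price, medium price) × (low price, medium price) has no saddle point. Let Firm A play low price with probability p; indifference gives 5p − 8(1−p) = −8p, so p = 8/21.
Similarly Firm B's optimal q on low price is 8/21, and the value is 5·(8/21) + (-8)·(13/21) = -64/21.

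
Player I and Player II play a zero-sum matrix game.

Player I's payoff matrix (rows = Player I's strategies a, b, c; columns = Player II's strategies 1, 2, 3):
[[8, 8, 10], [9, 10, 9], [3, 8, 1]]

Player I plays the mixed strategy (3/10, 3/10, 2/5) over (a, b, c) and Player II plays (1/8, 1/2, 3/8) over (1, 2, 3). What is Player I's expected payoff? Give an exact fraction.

59/8

Against (1/8, 1/2, 3/8), each row's expected payoff is a: 35/4; b: 19/2; c: 19/4.
Taking the (3/10, 3/10, 2/5)-weighted average: (3/10)·(35/4) + (3/10)·(19/2) + (2/5)·(19/4) = 59/8.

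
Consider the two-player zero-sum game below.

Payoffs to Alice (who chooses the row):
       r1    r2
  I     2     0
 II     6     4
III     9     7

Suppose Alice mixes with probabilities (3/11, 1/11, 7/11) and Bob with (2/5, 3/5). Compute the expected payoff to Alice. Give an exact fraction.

309/55

Against (2/5, 3/5), each row's expected payoff is I: 4/5; II: 24/5; III: 39/5.
Taking the (3/11, 1/11, 7/11)-weighted average: (3/11)·(4/5) + (1/11)·(24/5) + (7/11)·(39/5) = 309/55.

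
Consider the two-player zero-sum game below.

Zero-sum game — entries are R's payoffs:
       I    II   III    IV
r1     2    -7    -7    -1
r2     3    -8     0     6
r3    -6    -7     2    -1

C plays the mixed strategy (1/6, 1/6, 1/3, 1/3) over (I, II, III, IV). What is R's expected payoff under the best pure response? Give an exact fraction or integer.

7/6

r1: (2)·(1/6) + (-7)·(1/6) + (-7)·(1/3) + (-1)·(1/3) = -7/2.
r2: (3)·(1/6) + (-8)·(1/6) + (0)·(1/3) + (6)·(1/3) = 7/6.
r3: (-6)·(1/6) + (-7)·(1/6) + (2)·(1/3) + (-1)·(1/3) = -11/6.
The best pure response is r2 with expected payoff 7/6.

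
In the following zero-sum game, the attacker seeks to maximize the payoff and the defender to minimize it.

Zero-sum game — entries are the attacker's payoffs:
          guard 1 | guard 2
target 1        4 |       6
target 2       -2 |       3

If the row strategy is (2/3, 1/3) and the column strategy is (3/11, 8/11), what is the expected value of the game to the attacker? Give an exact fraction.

46/11

Against (3/11, 8/11), each row's expected payoff is target 1: 60/11; target 2: 18/11.
Taking the (2/3, 1/3)-weighted average: (2/3)·(60/11) + (1/3)·(18/11) = 46/11.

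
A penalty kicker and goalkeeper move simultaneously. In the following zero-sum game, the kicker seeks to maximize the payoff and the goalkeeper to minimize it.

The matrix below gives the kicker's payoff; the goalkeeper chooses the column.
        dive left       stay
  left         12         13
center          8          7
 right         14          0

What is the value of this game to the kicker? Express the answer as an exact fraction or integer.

Row center is strictly dominated by row left, so the kicker never plays it.
The remaining 2×2 game on (left, right) × (dive left, stay) has no saddle point. Let the kicker play left with probability p; indifference gives 12p + 14(1−p) = 13p, so p = 14/15.
Similarly the goalkeeper's optimal q on dive left is 13/15, and the value is 12·(13/15) + (13)·(2/15) = 182/15.

182/15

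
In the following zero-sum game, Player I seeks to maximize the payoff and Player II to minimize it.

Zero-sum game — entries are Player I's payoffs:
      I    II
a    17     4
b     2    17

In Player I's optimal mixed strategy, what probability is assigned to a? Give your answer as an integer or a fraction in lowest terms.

15/28

Row minima are 4 and 2, so Player I's maximin is 4; column maxima are 17 and 17, so Player II's minimax is 17. These differ, so the equilibrium is in mixed strategies.
Let Player I play a with probability p. Player II is indifferent when 17p + 2(1−p) = 4p + 17(1−p), giving p = 15/28.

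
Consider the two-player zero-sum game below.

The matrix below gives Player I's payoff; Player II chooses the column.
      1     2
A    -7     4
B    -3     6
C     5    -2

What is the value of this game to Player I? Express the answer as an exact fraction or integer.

Row A is strictly dominated by row B, so Player I never plays it.
The remaining 2×2 game on (B, C) × (1, 2) has no saddle point. Let Player I play B with probability p; indifference gives −3p + 5(1−p) = 6p − 2(1−p), so p = 7/16.
Similarly Player II's optimal q on 1 is 1/2, and the value is -3·(1/2) + (6)·(1/2) = 3/2.

3/2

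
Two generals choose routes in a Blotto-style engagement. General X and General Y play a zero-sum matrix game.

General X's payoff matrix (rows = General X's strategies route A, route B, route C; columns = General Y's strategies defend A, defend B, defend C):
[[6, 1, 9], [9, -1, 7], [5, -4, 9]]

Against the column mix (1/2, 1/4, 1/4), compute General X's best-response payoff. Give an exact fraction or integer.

route A: (6)·(1/2) + (1)·(1/4) + (9)·(1/4) = 11/2.
route B: (9)·(1/2) + (-1)·(1/4) + (7)·(1/4) = 6.
route C: (5)·(1/2) + (-4)·(1/4) + (9)·(1/4) = 15/4.
The best pure response is route B with expected payoff 6.

6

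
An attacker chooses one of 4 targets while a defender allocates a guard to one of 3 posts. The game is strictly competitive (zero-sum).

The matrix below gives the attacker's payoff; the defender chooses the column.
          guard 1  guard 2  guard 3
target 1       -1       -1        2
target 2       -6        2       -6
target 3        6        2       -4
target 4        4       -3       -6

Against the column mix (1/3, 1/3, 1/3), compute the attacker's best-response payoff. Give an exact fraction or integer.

4/3

target 1: (-1)·(1/3) + (-1)·(1/3) + (2)·(1/3) = 0.
target 2: (-6)·(1/3) + (2)·(1/3) + (-6)·(1/3) = -10/3.
target 3: (6)·(1/3) + (2)·(1/3) + (-4)·(1/3) = 4/3.
target 4: (4)·(1/3) + (-3)·(1/3) + (-6)·(1/3) = -5/3.
The best pure response is target 3 with expected payoff 4/3.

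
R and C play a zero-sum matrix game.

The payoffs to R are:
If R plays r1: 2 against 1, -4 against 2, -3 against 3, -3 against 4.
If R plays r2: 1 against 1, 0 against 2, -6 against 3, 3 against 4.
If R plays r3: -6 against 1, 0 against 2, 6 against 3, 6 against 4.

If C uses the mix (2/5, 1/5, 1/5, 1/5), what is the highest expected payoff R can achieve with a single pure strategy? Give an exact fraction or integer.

0

r1: (2)·(2/5) + (-4)·(1/5) + (-3)·(1/5) + (-3)·(1/5) = -6/5.
r2: (1)·(2/5) + (0)·(1/5) + (-6)·(1/5) + (3)·(1/5) = -1/5.
r3: (-6)·(2/5) + (0)·(1/5) + (6)·(1/5) + (6)·(1/5) = 0.
The best pure response is r3 with expected payoff 0.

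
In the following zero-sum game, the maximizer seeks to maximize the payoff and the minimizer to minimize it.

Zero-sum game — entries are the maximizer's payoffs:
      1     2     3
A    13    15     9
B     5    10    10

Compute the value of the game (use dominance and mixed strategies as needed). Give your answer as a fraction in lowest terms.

85/9

Column 2 is strictly dominated by 1 for the minimizer (it gives the maximizer more in every row).
The remaining 2×2 game on (A, B) × (1, 3) has no saddle point. Let the maximizer play A with probability p; indifference gives 13p + 5(1−p) = 9p + 10(1−p), so p = 5/9.
Similarly the minimizer's optimal q on 1 is 1/9, and the value is 13·(1/9) + (9)·(8/9) = 85/9.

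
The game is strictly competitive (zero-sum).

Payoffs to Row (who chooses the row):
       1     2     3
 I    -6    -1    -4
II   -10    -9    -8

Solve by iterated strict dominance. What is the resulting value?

-6

Row II is strictly dominated by row I (-6>-10, -1>-9, -4>-8); eliminate II.
Column 2 is strictly dominated by 1 for Column (-6<-1); eliminate 2.
Column 3 is strictly dominated by 1 for Column (-6<-4); eliminate 3.
Only (I, 1) remains, with payoff -6.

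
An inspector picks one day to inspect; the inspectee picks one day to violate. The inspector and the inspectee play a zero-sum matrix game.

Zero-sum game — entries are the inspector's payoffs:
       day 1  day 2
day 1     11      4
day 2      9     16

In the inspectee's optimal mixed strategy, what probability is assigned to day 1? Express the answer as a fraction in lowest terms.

6/7

Row minima are 4 and 9, so the inspector's maximin is 9; column maxima are 11 and 16, so the inspectee's minimax is 11. These differ, so the equilibrium is in mixed strategies.
Let the inspectee play day 1 with probability q. The inspector is indifferent when 11q + 4(1−q) = 9q + 16(1−q), giving q = 6/7.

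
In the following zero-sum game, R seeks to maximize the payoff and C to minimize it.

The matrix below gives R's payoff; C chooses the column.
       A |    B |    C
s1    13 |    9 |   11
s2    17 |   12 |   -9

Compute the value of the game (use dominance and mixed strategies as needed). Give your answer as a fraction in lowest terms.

Column A is strictly dominated by B for C (it gives R more in every row).
The remaining 2×2 game on (s1, s2) × (B, C) has no saddle point. Let R play s1 with probability p; indifference gives 9p + 12(1−p) = 11p − 9(1−p), so p = 21/23.
Similarly C's optimal q on B is 20/23, and the value is 9·(20/23) + (11)·(3/23) = 213/23.

213/23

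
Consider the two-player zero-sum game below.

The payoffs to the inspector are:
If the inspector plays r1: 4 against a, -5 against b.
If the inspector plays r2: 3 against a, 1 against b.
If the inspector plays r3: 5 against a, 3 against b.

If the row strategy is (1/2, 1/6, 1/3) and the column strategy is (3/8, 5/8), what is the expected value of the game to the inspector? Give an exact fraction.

Against (3/8, 5/8), each row's expected payoff is r1: -13/8; r2: 7/4; r3: 15/4.
Taking the (1/2, 1/6, 1/3)-weighted average: (1/2)·(-13/8) + (1/6)·(7/4) + (1/3)·(15/4) = 35/48.

35/48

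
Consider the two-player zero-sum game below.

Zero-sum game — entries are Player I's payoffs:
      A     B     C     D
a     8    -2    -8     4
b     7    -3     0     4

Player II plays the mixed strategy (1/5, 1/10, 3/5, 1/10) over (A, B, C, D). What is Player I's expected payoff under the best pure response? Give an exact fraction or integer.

3/2

a: (8)·(1/5) + (-2)·(1/10) + (-8)·(3/5) + (4)·(1/10) = -3.
b: (7)·(1/5) + (-3)·(1/10) + (0)·(3/5) + (4)·(1/10) = 3/2.
The best pure response is b with expected payoff 3/2.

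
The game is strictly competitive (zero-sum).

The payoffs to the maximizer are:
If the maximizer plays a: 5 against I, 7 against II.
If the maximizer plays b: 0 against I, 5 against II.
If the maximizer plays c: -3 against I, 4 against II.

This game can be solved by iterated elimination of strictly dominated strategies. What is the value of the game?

Row c is strictly dominated by row a (5>-3, 7>4); eliminate c.
Row b is strictly dominated by row a (5>0, 7>5); eliminate b.
Column II is strictly dominated by I for the minimizer (5<7); eliminate II.
Only (a, I) remains, with payoff 5.

5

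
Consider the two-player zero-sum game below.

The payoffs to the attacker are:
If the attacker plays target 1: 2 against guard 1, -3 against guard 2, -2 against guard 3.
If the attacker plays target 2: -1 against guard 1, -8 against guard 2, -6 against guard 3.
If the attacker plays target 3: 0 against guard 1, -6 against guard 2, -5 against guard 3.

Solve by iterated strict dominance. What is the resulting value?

Row target 3 is strictly dominated by row target 1 (2>0, -3>-6, -2>-5); eliminate target 3.
Row target 2 is strictly dominated by row target 1 (2>-1, -3>-8, -2>-6); eliminate target 2.
Column guard 3 is strictly dominated by guard 2 for the defender (-3<-2); eliminate guard 3.
Column guard 1 is strictly dominated by guard 2 for the defender (-3<2); eliminate guard 1.
Only (target 1, guard 2) remains, with payoff -3.

-3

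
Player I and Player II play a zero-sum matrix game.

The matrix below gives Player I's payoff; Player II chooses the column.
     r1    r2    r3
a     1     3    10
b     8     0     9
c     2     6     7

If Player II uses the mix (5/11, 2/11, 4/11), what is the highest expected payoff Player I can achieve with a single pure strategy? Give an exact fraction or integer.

76/11

a: (1)·(5/11) + (3)·(2/11) + (10)·(4/11) = 51/11.
b: (8)·(5/11) + (0)·(2/11) + (9)·(4/11) = 76/11.
c: (2)·(5/11) + (6)·(2/11) + (7)·(4/11) = 50/11.
The best pure response is b with expected payoff 76/11.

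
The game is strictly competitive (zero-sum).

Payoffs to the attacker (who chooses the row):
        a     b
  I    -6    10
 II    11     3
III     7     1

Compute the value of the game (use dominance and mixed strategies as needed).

16/3

Row III is strictly dominated by row II, so the attacker never plays it.
The remaining 2×2 game on (I, II) × (a, b) has no saddle point. Let the attacker play I with probability p; indifference gives −6p + 11(1−p) = 10p + 3(1−p), so p = 1/3.
Similarly the defender's optimal q on a is 7/24, and the value is -6·(7/24) + (10)·(17/24) = 16/3.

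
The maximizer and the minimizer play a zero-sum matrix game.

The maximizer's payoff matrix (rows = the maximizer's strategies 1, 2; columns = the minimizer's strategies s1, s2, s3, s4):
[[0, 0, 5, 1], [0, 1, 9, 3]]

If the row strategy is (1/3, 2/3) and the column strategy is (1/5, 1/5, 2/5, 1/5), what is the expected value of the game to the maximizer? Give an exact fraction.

11/3

Against (1/5, 1/5, 2/5, 1/5), each row's expected payoff is 1: 11/5; 2: 22/5.
Taking the (1/3, 2/3)-weighted average: (1/3)·(11/5) + (2/3)·(22/5) = 11/3.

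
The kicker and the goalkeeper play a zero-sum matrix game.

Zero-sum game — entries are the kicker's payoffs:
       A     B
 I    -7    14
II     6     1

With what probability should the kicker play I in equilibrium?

Row minima are -7 and 1, so the kicker's maximin is 1; column maxima are 6 and 14, so the goalkeeper's minimax is 6. These differ, so the equilibrium is in mixed strategies.
Let the kicker play I with probability p. The goalkeeper is indifferent when −7p + 6(1−p) = 14p + (1−p), giving p = 5/26.

5/26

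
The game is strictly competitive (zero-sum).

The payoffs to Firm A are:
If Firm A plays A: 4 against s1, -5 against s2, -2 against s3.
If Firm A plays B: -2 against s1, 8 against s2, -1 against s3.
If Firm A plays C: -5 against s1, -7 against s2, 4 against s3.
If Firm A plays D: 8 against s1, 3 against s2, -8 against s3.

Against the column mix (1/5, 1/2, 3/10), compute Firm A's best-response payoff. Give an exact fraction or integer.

A: (4)·(1/5) + (-5)·(1/2) + (-2)·(3/10) = -23/10.
B: (-2)·(1/5) + (8)·(1/2) + (-1)·(3/10) = 33/10.
C: (-5)·(1/5) + (-7)·(1/2) + (4)·(3/10) = -33/10.
D: (8)·(1/5) + (3)·(1/2) + (-8)·(3/10) = 7/10.
The best pure response is B with expected payoff 33/10.

33/10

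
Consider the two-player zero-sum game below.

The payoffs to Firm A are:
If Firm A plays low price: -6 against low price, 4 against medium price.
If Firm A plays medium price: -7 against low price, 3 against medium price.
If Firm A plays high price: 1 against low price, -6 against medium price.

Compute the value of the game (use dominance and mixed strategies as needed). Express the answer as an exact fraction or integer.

-32/17

Row medium price is strictly dominated by row low price, so Firm A never plays it.
The remaining 2×2 game on (low price, high price) × (low price, medium price) has no saddle point. Let Firm A play low price with probability p; indifference gives −6p + (1−p) = 4p − 6(1−p), so p = 7/17.
Similarly Firm B's optimal q on low price is 10/17, and the value is -6·(10/17) + (4)·(7/17) = -32/17.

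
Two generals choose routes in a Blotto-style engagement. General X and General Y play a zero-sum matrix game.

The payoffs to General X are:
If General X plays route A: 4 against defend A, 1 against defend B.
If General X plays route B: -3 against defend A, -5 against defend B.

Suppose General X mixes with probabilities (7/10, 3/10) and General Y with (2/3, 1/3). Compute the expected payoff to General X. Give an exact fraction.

Against (2/3, 1/3), each row's expected payoff is route A: 3; route B: -11/3.
Taking the (7/10, 3/10)-weighted average: (7/10)·(3) + (3/10)·(-11/3) = 1.

1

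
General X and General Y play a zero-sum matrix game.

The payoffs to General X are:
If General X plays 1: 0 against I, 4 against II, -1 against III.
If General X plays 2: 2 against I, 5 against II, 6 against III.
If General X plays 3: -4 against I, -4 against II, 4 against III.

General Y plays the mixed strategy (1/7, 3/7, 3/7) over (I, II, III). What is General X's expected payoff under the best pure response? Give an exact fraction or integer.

5

1: (0)·(1/7) + (4)·(3/7) + (-1)·(3/7) = 9/7.
2: (2)·(1/7) + (5)·(3/7) + (6)·(3/7) = 5.
3: (-4)·(1/7) + (-4)·(3/7) + (4)·(3/7) = -4/7.
The best pure response is 2 with expected payoff 5.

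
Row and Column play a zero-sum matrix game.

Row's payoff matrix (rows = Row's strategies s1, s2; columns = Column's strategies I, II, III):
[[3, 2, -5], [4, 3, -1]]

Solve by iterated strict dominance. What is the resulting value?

-1

Column II is strictly dominated by III for Column (-5<2, -1<3); eliminate II.
Column I is strictly dominated by III for Column (-5<3, -1<4); eliminate I.
Row s1 is strictly dominated by row s2 (-1>-5); eliminate s1.
Only (s2, III) remains, with payoff -1.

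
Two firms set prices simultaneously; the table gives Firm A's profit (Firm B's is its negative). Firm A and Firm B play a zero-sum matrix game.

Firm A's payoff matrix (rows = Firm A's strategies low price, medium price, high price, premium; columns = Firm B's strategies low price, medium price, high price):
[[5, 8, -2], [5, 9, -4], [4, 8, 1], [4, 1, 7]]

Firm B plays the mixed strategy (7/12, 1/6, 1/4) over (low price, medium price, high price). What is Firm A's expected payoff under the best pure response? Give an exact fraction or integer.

low price: (5)·(7/12) + (8)·(1/6) + (-2)·(1/4) = 15/4.
medium price: (5)·(7/12) + (9)·(1/6) + (-4)·(1/4) = 41/12.
high price: (4)·(7/12) + (8)·(1/6) + (1)·(1/4) = 47/12.
premium: (4)·(7/12) + (1)·(1/6) + (7)·(1/4) = 17/4.
The best pure response is premium with expected payoff 17/4.

17/4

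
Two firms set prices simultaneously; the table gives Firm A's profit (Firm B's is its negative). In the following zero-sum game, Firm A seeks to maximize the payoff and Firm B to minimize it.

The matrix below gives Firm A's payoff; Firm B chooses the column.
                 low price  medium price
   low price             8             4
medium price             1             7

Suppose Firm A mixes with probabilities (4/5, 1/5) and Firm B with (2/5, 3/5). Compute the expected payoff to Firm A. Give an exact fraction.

Against (2/5, 3/5), each row's expected payoff is low price: 28/5; medium price: 23/5.
Taking the (4/5, 1/5)-weighted average: (4/5)·(28/5) + (1/5)·(23/5) = 27/5.

27/5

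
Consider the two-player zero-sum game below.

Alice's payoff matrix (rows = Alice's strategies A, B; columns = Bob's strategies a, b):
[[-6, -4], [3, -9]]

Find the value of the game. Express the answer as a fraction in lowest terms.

Row minima are -6 and -9, so Alice's maximin is -6; column maxima are 3 and -4, so Bob's minimax is -4. These differ, so the equilibrium is in mixed strategies.
Let Alice play A with probability p. Bob is indifferent when −6p + 3(1−p) = −4p − 9(1−p), giving p = 6/7.
Let Bob play a with probability q. Alice is indifferent when −6q − 4(1−q) = 3q − 9(1−q), giving q = 5/14.
The value is -6·(5/14) + (-4)·(9/14) = -33/7.

-33/7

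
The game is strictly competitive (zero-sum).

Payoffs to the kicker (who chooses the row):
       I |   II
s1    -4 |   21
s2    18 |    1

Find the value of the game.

191/21

Row minima are -4 and 1, so the kicker's maximin is 1; column maxima are 18 and 21, so the goalkeeper's minimax is 18. These differ, so the equilibrium is in mixed strategies.
Let the kicker play s1 with probability p. The goalkeeper is indifferent when −4p + 18(1−p) = 21p + (1−p), giving p = 17/42.
Let the goalkeeper play I with probability q. The kicker is indifferent when −4q + 21(1−q) = 18q + (1−q), giving q = 10/21.
The value is -4·(10/21) + (21)·(11/21) = 191/21.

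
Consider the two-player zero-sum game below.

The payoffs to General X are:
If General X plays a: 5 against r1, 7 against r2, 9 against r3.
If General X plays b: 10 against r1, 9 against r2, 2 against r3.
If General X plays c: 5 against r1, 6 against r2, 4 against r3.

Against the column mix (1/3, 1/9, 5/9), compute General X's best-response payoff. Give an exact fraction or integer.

a: (5)·(1/3) + (7)·(1/9) + (9)·(5/9) = 67/9.
b: (10)·(1/3) + (9)·(1/9) + (2)·(5/9) = 49/9.
c: (5)·(1/3) + (6)·(1/9) + (4)·(5/9) = 41/9.
The best pure response is a with expected payoff 67/9.

67/9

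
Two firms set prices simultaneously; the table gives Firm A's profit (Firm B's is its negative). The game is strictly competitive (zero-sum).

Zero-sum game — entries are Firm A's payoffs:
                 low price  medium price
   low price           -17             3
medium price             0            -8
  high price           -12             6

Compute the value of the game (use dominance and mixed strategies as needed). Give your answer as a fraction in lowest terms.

Row low price is strictly dominated by row high price, so Firm A never plays it.
The remaining 2×2 game on (medium price, high price) × (low price, medium price) has no saddle point. Let Firm A play medium price with probability p; indifference gives −12(1−p) = −8p + 6(1−p), so p = 9/13.
Similarly Firm B's optimal q on low price is 7/13, and the value is 0·(7/13) + (-8)·(6/13) = -48/13.

-48/13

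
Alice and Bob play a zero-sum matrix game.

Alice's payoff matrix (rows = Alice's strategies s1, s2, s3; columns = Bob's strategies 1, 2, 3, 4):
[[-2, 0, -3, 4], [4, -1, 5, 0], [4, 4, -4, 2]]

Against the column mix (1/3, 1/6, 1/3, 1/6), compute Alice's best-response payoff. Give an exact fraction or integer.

17/6

s1: (-2)·(1/3) + (0)·(1/6) + (-3)·(1/3) + (4)·(1/6) = -1.
s2: (4)·(1/3) + (-1)·(1/6) + (5)·(1/3) + (0)·(1/6) = 17/6.
s3: (4)·(1/3) + (4)·(1/6) + (-4)·(1/3) + (2)·(1/6) = 1.
The best pure response is s2 with expected payoff 17/6.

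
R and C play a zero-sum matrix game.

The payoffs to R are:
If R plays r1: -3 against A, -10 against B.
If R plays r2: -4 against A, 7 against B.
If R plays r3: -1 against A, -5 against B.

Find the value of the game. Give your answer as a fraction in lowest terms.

-9/5

Row r1 is strictly dominated by row r3, so R never plays it.
The remaining 2×2 game on (r2, r3) × (A, B) has no saddle point. Let R play r2 with probability p; indifference gives −4p − (1−p) = 7p − 5(1−p), so p = 4/15.
Similarly C's optimal q on A is 4/5, and the value is -4·(4/5) + (7)·(1/5) = -9/5.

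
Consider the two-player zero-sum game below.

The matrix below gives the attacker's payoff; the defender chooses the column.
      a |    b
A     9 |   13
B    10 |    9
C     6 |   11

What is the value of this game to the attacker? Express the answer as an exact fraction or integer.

49/5

Row C is strictly dominated by row A, so the attacker never plays it.
The remaining 2×2 game on (A, B) × (a, b) has no saddle point. Let the attacker play A with probability p; indifference gives 9p + 10(1−p) = 13p + 9(1−p), so p = 1/5.
Similarly the defender's optimal q on a is 4/5, and the value is 9·(4/5) + (13)·(1/5) = 49/5.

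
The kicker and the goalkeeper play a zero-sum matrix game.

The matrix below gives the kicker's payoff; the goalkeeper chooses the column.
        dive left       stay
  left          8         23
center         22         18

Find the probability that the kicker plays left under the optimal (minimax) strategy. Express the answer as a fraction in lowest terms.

Row minima are 8 and 18, so the kicker's maximin is 18; column maxima are 22 and 23, so the goalkeeper's minimax is 22. These differ, so the equilibrium is in mixed strategies.
Let the kicker play left with probability p. The goalkeeper is indifferent when 8p + 22(1−p) = 23p + 18(1−p), giving p = 4/19.

4/19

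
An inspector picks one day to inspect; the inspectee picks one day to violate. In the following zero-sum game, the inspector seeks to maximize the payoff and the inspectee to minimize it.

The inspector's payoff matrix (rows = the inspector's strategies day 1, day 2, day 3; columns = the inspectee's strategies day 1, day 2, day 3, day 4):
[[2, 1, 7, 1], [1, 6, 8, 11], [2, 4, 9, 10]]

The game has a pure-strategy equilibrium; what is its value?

2

Row minima: 1, 1, 2 → the inspector's maximin is 2.
Column maxima: 2, 6, 9, 11 → the inspectee's minimax is 2.
They coincide at (day 3, day 1), so the value is 2.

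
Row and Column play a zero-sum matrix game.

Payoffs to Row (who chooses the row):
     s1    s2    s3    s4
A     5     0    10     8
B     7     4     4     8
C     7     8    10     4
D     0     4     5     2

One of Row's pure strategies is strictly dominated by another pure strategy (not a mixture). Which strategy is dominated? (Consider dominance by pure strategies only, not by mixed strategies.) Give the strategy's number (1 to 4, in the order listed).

Compare D with C: 7 > 0, 8 > 4, 10 > 5, 4 > 2.
So C strictly dominates D for Row; D is strictly dominated.

4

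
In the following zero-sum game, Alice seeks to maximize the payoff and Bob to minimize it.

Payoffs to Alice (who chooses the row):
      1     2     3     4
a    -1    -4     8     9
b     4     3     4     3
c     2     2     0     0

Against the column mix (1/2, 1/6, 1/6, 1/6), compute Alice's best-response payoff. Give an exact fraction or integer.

11/3

a: (-1)·(1/2) + (-4)·(1/6) + (8)·(1/6) + (9)·(1/6) = 5/3.
b: (4)·(1/2) + (3)·(1/6) + (4)·(1/6) + (3)·(1/6) = 11/3.
c: (2)·(1/2) + (2)·(1/6) + (0)·(1/6) + (0)·(1/6) = 4/3.
The best pure response is b with expected payoff 11/3.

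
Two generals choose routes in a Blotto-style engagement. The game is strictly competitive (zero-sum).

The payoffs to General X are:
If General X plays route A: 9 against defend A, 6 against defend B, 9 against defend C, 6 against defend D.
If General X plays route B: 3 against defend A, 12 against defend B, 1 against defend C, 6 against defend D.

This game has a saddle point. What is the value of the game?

6

Row minima: 6, 1 → General X's maximin is 6.
Column maxima: 9, 12, 9, 6 → General Y's minimax is 6.
They coincide at (route A, defend D), so the value is 6.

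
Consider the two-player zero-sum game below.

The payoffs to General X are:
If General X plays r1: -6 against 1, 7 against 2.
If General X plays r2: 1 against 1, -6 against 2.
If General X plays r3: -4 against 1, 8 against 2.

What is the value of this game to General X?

-16/19

Row r1 is strictly dominated by row r3, so General X never plays it.
The remaining 2×2 game on (r2, r3) × (1, 2) has no saddle point. Let General X play r2 with probability p; indifference gives p − 4(1−p) = −6p + 8(1−p), so p = 12/19.
Similarly General Y's optimal q on 1 is 14/19, and the value is 1·(14/19) + (-6)·(5/19) = -16/19.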